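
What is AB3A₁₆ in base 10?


Positional values:
Position 0: A × 16^0 = 10 × 1 = 10
Position 1: 3 × 16^1 = 3 × 16 = 48
Position 2: B × 16^2 = 11 × 256 = 2816
Position 3: A × 16^3 = 10 × 4096 = 40960
Sum = 10 + 48 + 2816 + 40960
= 43834


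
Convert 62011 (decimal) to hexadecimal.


Divide by 16 repeatedly:
62011 ÷ 16 = 3875 remainder 11 (B)
3875 ÷ 16 = 242 remainder 3 (3)
242 ÷ 16 = 15 remainder 2 (2)
15 ÷ 16 = 0 remainder 15 (F)
Reading remainders bottom-up:
= 0xF23B


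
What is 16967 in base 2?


Divide by 2 repeatedly:
16967 ÷ 2 = 8483 remainder 1
8483 ÷ 2 = 4241 remainder 1
4241 ÷ 2 = 2120 remainder 1
2120 ÷ 2 = 1060 remainder 0
1060 ÷ 2 = 530 remainder 0
530 ÷ 2 = 265 remainder 0
265 ÷ 2 = 132 remainder 1
132 ÷ 2 = 66 remainder 0
66 ÷ 2 = 33 remainder 0
33 ÷ 2 = 16 remainder 1
16 ÷ 2 = 8 remainder 0
8 ÷ 2 = 4 remainder 0
4 ÷ 2 = 2 remainder 0
2 ÷ 2 = 1 remainder 0
1 ÷ 2 = 0 remainder 1
Reading remainders bottom-up:
= 100001001000111


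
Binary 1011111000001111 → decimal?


Positional values:
Bit 0: 1 × 2^0 = 1
Bit 1: 1 × 2^1 = 2
Bit 2: 1 × 2^2 = 4
Bit 3: 1 × 2^3 = 8
Bit 9: 1 × 2^9 = 512
Bit 10: 1 × 2^10 = 1024
Bit 11: 1 × 2^11 = 2048
Bit 12: 1 × 2^12 = 4096
Bit 13: 1 × 2^13 = 8192
Bit 15: 1 × 2^15 = 32768
Sum = 1 + 2 + 4 + 8 + 512 + 1024 + 2048 + 4096 + 8192 + 32768
= 48655


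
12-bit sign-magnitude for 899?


Sign bit: 0 (positive)
Magnitude: 899 = 01110000011
= 001110000011


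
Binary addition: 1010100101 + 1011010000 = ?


Align and add column by column (LSB to MSB, carry propagating):
  01010100101
+ 01011010000
  -----------
  col 0: 1 + 0 + 0 (carry in) = 1 → bit 1, carry out 0
  col 1: 0 + 0 + 0 (carry in) = 0 → bit 0, carry out 0
  col 2: 1 + 0 + 0 (carry in) = 1 → bit 1, carry out 0
  col 3: 0 + 0 + 0 (carry in) = 0 → bit 0, carry out 0
  col 4: 0 + 1 + 0 (carry in) = 1 → bit 1, carry out 0
  col 5: 1 + 0 + 0 (carry in) = 1 → bit 1, carry out 0
  col 6: 0 + 1 + 0 (carry in) = 1 → bit 1, carry out 0
  col 7: 1 + 1 + 0 (carry in) = 2 → bit 0, carry out 1
  col 8: 0 + 0 + 1 (carry in) = 1 → bit 1, carry out 0
  col 9: 1 + 1 + 0 (carry in) = 2 → bit 0, carry out 1
  col 10: 0 + 0 + 1 (carry in) = 1 → bit 1, carry out 0
Reading bits MSB→LSB: 10101110101
Strip leading zeros: 10101110101
= 10101110101


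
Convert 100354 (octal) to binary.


Each octal digit → 3 binary bits:
  1 = 001
  0 = 000
  0 = 000
  3 = 011
  5 = 101
  4 = 100
Concatenate: 001 000 000 011 101 100
= 001000000011101100


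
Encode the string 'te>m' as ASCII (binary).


String: 'te>m'  (4 characters)
Per-character ASCII lookup:
  't': lowercase starts at 97: 't' = 97 + 19 = 116 → 1110100
  'e': lowercase starts at 97: 'e' = 97 + 4 = 101 → 1100101
  '>': special character: '>' = 62 → 111110
  'm': lowercase starts at 97: 'm' = 97 + 12 = 109 → 1101101
= 1110100 1100101 111110 1101101


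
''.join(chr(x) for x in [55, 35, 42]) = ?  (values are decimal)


Codes (decimal): 55 35 42
Per-code ASCII lookup:
  55  (range 48-57: digits, 55 - 48 = 7) → '7'
  35  (special character) → '#'
  42  (special character) → '*'
= '7#*'


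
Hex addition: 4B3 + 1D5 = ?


Align and add column by column (LSB to MSB, each column mod 16 with carry):
  04B3
+ 01D5
  ----
  col 0: 3(3) + 5(5) + 0 (carry in) = 8 → 8(8), carry out 0
  col 1: B(11) + D(13) + 0 (carry in) = 24 → 8(8), carry out 1
  col 2: 4(4) + 1(1) + 1 (carry in) = 6 → 6(6), carry out 0
  col 3: 0(0) + 0(0) + 0 (carry in) = 0 → 0(0), carry out 0
Reading digits MSB→LSB: 0688
Strip leading zeros: 688
= 0x688


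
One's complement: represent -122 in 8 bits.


Original: 01111010
Invert all bits:
  bit 0: 0 → 1
  bit 1: 1 → 0
  bit 2: 1 → 0
  bit 3: 1 → 0
  bit 4: 1 → 0
  bit 5: 0 → 1
  bit 6: 1 → 0
  bit 7: 0 → 1
= 10000101


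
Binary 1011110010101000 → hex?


Group into 4-bit nibbles: 1011110010101000
  1011 = B
  1100 = C
  1010 = A
  1000 = 8
= 0xBCA8


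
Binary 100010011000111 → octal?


Group into 3-bit groups: 100010011000111
  100 = 4
  010 = 2
  011 = 3
  000 = 0
  111 = 7
= 0o42307


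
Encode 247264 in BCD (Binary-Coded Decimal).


Each digit → 4-bit binary:
  2 → 0010
  4 → 0100
  7 → 0111
  2 → 0010
  6 → 0110
  4 → 0100
= 0010 0100 0111 0010 0110 0100


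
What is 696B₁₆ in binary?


Each hex digit → 4 binary bits:
  6 = 0110
  9 = 1001
  6 = 0110
  B = 1011
Concatenate: 0110 1001 0110 1011
= 0110100101101011


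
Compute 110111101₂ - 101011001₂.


Align and subtract column by column (LSB to MSB, borrowing when needed):
  110111101
- 101011001
  ---------
  col 0: (1 - 0 borrow-in) - 1 → 1 - 1 = 0, borrow out 0
  col 1: (0 - 0 borrow-in) - 0 → 0 - 0 = 0, borrow out 0
  col 2: (1 - 0 borrow-in) - 0 → 1 - 0 = 1, borrow out 0
  col 3: (1 - 0 borrow-in) - 1 → 1 - 1 = 0, borrow out 0
  col 4: (1 - 0 borrow-in) - 1 → 1 - 1 = 0, borrow out 0
  col 5: (1 - 0 borrow-in) - 0 → 1 - 0 = 1, borrow out 0
  col 6: (0 - 0 borrow-in) - 1 → borrow from next column: (0+2) - 1 = 1, borrow out 1
  col 7: (1 - 1 borrow-in) - 0 → 0 - 0 = 0, borrow out 0
  col 8: (1 - 0 borrow-in) - 1 → 1 - 1 = 0, borrow out 0
Reading bits MSB→LSB: 001100100
Strip leading zeros: 1100100
= 1100100


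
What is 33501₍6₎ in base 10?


Positional values (base 6):
  1 × 6^0 = 1 × 1 = 1
  0 × 6^1 = 0 × 6 = 0
  5 × 6^2 = 5 × 36 = 180
  3 × 6^3 = 3 × 216 = 648
  3 × 6^4 = 3 × 1296 = 3888
Sum = 1 + 0 + 180 + 648 + 3888
= 4717


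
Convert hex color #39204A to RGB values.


Hex: #39204A
R = 39₁₆ = 57
G = 20₁₆ = 32
B = 4A₁₆ = 74
= RGB(57, 32, 74)


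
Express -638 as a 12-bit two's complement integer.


Original: 001001111110
Step 1 - Invert all bits: 110110000001
Step 2 - Add 1: 110110000001 + 1
= 110110000010 (represents -638)


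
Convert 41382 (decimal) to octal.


Divide by 8 repeatedly:
41382 ÷ 8 = 5172 remainder 6
5172 ÷ 8 = 646 remainder 4
646 ÷ 8 = 80 remainder 6
80 ÷ 8 = 10 remainder 0
10 ÷ 8 = 1 remainder 2
1 ÷ 8 = 0 remainder 1
Reading remainders bottom-up:
= 0o120646


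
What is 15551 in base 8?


Divide by 8 repeatedly:
15551 ÷ 8 = 1943 remainder 7
1943 ÷ 8 = 242 remainder 7
242 ÷ 8 = 30 remainder 2
30 ÷ 8 = 3 remainder 6
3 ÷ 8 = 0 remainder 3
Reading remainders bottom-up:
= 0o36277


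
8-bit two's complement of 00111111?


Original: 00111111
Step 1 - Invert all bits: 11000000
Step 2 - Add 1: 11000000 + 1
= 11000001 (represents -63)


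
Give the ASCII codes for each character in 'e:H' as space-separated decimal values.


String: 'e:H'  (3 characters)
Per-character ASCII lookup:
  'e': lowercase starts at 97: 'e' = 97 + 4 = 101
  ':': special character: ':' = 58
  'H': uppercase starts at 65: 'H' = 65 + 7 = 72
= 101 58 72


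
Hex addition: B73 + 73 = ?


Align and add column by column (LSB to MSB, each column mod 16 with carry):
  0B73
+ 0073
  ----
  col 0: 3(3) + 3(3) + 0 (carry in) = 6 → 6(6), carry out 0
  col 1: 7(7) + 7(7) + 0 (carry in) = 14 → E(14), carry out 0
  col 2: B(11) + 0(0) + 0 (carry in) = 11 → B(11), carry out 0
  col 3: 0(0) + 0(0) + 0 (carry in) = 0 → 0(0), carry out 0
Reading digits MSB→LSB: 0BE6
Strip leading zeros: BE6
= 0xBE6


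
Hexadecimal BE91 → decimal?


Positional values:
Position 0: 1 × 16^0 = 1 × 1 = 1
Position 1: 9 × 16^1 = 9 × 16 = 144
Position 2: E × 16^2 = 14 × 256 = 3584
Position 3: B × 16^3 = 11 × 4096 = 45056
Sum = 1 + 144 + 3584 + 45056
= 48785


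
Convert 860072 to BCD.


Each digit → 4-bit binary:
  8 → 1000
  6 → 0110
  0 → 0000
  0 → 0000
  7 → 0111
  2 → 0010
= 1000 0110 0000 0000 0111 0010


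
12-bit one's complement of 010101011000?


Original: 010101011000
Invert all bits:
  bit 0: 0 → 1
  bit 1: 1 → 0
  bit 2: 0 → 1
  bit 3: 1 → 0
  bit 4: 0 → 1
  bit 5: 1 → 0
  bit 6: 0 → 1
  bit 7: 1 → 0
  bit 8: 1 → 0
  bit 9: 0 → 1
  bit 10: 0 → 1
  bit 11: 0 → 1
= 101010100111


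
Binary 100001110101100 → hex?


Group into 4-bit nibbles: 0100001110101100
  0100 = 4
  0011 = 3
  1010 = A
  1100 = C
= 0x43AC


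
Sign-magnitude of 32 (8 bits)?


Sign bit: 0 (positive)
Magnitude: 32 = 0100000
= 00100000


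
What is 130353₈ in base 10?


Positional values:
Position 0: 3 × 8^0 = 3
Position 1: 5 × 8^1 = 40
Position 2: 3 × 8^2 = 192
Position 3: 0 × 8^3 = 0
Position 4: 3 × 8^4 = 12288
Position 5: 1 × 8^5 = 32768
Sum = 3 + 40 + 192 + 0 + 12288 + 32768
= 45291


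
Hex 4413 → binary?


Each hex digit → 4 binary bits:
  4 = 0100
  4 = 0100
  1 = 0001
  3 = 0011
Concatenate: 0100 0100 0001 0011
= 0100010000010011


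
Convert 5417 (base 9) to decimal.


Positional values (base 9):
  7 × 9^0 = 7 × 1 = 7
  1 × 9^1 = 1 × 9 = 9
  4 × 9^2 = 4 × 81 = 324
  5 × 9^3 = 5 × 729 = 3645
Sum = 7 + 9 + 324 + 3645
= 3985


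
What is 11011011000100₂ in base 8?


Group into 3-bit groups: 011011011000100
  011 = 3
  011 = 3
  011 = 3
  000 = 0
  100 = 4
= 0o33304


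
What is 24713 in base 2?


Divide by 2 repeatedly:
24713 ÷ 2 = 12356 remainder 1
12356 ÷ 2 = 6178 remainder 0
6178 ÷ 2 = 3089 remainder 0
3089 ÷ 2 = 1544 remainder 1
1544 ÷ 2 = 772 remainder 0
772 ÷ 2 = 386 remainder 0
386 ÷ 2 = 193 remainder 0
193 ÷ 2 = 96 remainder 1
96 ÷ 2 = 48 remainder 0
48 ÷ 2 = 24 remainder 0
24 ÷ 2 = 12 remainder 0
12 ÷ 2 = 6 remainder 0
6 ÷ 2 = 3 remainder 0
3 ÷ 2 = 1 remainder 1
1 ÷ 2 = 0 remainder 1
Reading remainders bottom-up:
= 110000010001001


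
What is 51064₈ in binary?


Each octal digit → 3 binary bits:
  5 = 101
  1 = 001
  0 = 000
  6 = 110
  4 = 100
Concatenate: 101 001 000 110 100
= 101001000110100


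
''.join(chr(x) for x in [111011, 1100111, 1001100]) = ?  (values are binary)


Codes (binary): 111011 1100111 1001100
Per-code ASCII lookup:
  111011 = 59  (special character) → ';'
  1100111 = 103  (range 97-122: lowercase, 103 - 97 = 6) → 'g'
  1001100 = 76  (range 65-90: uppercase, 76 - 65 = 11) → 'L'
= ';gL'


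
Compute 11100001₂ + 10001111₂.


Align and add column by column (LSB to MSB, carry propagating):
  011100001
+ 010001111
  ---------
  col 0: 1 + 1 + 0 (carry in) = 2 → bit 0, carry out 1
  col 1: 0 + 1 + 1 (carry in) = 2 → bit 0, carry out 1
  col 2: 0 + 1 + 1 (carry in) = 2 → bit 0, carry out 1
  col 3: 0 + 1 + 1 (carry in) = 2 → bit 0, carry out 1
  col 4: 0 + 0 + 1 (carry in) = 1 → bit 1, carry out 0
  col 5: 1 + 0 + 0 (carry in) = 1 → bit 1, carry out 0
  col 6: 1 + 0 + 0 (carry in) = 1 → bit 1, carry out 0
  col 7: 1 + 1 + 0 (carry in) = 2 → bit 0, carry out 1
  col 8: 0 + 0 + 1 (carry in) = 1 → bit 1, carry out 0
Reading bits MSB→LSB: 101110000
Strip leading zeros: 101110000
= 101110000


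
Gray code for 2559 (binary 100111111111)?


Binary: 100111111111
Gray code: G = B XOR (B >> 1)
B >> 1 = 010011111111
100111111111 XOR 010011111111:
  1 XOR 0 = 1
  0 XOR 1 = 1
  0 XOR 0 = 0
  1 XOR 0 = 1
  1 XOR 1 = 0
  1 XOR 1 = 0
  1 XOR 1 = 0
  1 XOR 1 = 0
  1 XOR 1 = 0
  1 XOR 1 = 0
  1 XOR 1 = 0
  1 XOR 1 = 0
= 110100000000


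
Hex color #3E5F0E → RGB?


Hex: #3E5F0E
R = 3E₁₆ = 62
G = 5F₁₆ = 95
B = 0E₁₆ = 14
= RGB(62, 95, 14)


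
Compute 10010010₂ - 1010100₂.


Align and subtract column by column (LSB to MSB, borrowing when needed):
  10010010
- 01010100
  --------
  col 0: (0 - 0 borrow-in) - 0 → 0 - 0 = 0, borrow out 0
  col 1: (1 - 0 borrow-in) - 0 → 1 - 0 = 1, borrow out 0
  col 2: (0 - 0 borrow-in) - 1 → borrow from next column: (0+2) - 1 = 1, borrow out 1
  col 3: (0 - 1 borrow-in) - 0 → borrow from next column: (-1+2) - 0 = 1, borrow out 1
  col 4: (1 - 1 borrow-in) - 1 → borrow from next column: (0+2) - 1 = 1, borrow out 1
  col 5: (0 - 1 borrow-in) - 0 → borrow from next column: (-1+2) - 0 = 1, borrow out 1
  col 6: (0 - 1 borrow-in) - 1 → borrow from next column: (-1+2) - 1 = 0, borrow out 1
  col 7: (1 - 1 borrow-in) - 0 → 0 - 0 = 0, borrow out 0
Reading bits MSB→LSB: 00111110
Strip leading zeros: 111110
= 111110


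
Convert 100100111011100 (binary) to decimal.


Positional values:
Bit 2: 1 × 2^2 = 4
Bit 3: 1 × 2^3 = 8
Bit 4: 1 × 2^4 = 16
Bit 6: 1 × 2^6 = 64
Bit 7: 1 × 2^7 = 128
Bit 8: 1 × 2^8 = 256
Bit 11: 1 × 2^11 = 2048
Bit 14: 1 × 2^14 = 16384
Sum = 4 + 8 + 16 + 64 + 128 + 256 + 2048 + 16384
= 18908


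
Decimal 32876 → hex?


Divide by 16 repeatedly:
32876 ÷ 16 = 2054 remainder 12 (C)
2054 ÷ 16 = 128 remainder 6 (6)
128 ÷ 16 = 8 remainder 0 (0)
8 ÷ 16 = 0 remainder 8 (8)
Reading remainders bottom-up:
= 0x806C


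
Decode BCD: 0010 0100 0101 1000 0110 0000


Each 4-bit group → digit:
  0010 → 2
  0100 → 4
  0101 → 5
  1000 → 8
  0110 → 6
  0000 → 0
= 245860


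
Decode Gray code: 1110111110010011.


Gray code: 1110111110010011
MSB stays the same: 1
Each subsequent bit = prev_binary XOR current_gray:
  B[1] = 1 XOR 1 = 0
  B[2] = 0 XOR 1 = 1
  B[3] = 1 XOR 0 = 1
  B[4] = 1 XOR 1 = 0
  B[5] = 0 XOR 1 = 1
  B[6] = 1 XOR 1 = 0
  B[7] = 0 XOR 1 = 1
  B[8] = 1 XOR 1 = 0
  B[9] = 0 XOR 0 = 0
  B[10] = 0 XOR 0 = 0
  B[11] = 0 XOR 1 = 1
  B[12] = 1 XOR 0 = 1
  B[13] = 1 XOR 0 = 1
  B[14] = 1 XOR 1 = 0
  B[15] = 0 XOR 1 = 1
= 1011010100011101 (46365 decimal)


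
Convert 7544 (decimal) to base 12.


Divide by 12 repeatedly:
7544 ÷ 12 = 628 remainder 8
628 ÷ 12 = 52 remainder 4
52 ÷ 12 = 4 remainder 4
4 ÷ 12 = 0 remainder 4
Reading remainders bottom-up:
= 4448


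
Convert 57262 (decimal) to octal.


Divide by 8 repeatedly:
57262 ÷ 8 = 7157 remainder 6
7157 ÷ 8 = 894 remainder 5
894 ÷ 8 = 111 remainder 6
111 ÷ 8 = 13 remainder 7
13 ÷ 8 = 1 remainder 5
1 ÷ 8 = 0 remainder 1
Reading remainders bottom-up:
= 0o157656


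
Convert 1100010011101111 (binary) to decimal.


Positional values:
Bit 0: 1 × 2^0 = 1
Bit 1: 1 × 2^1 = 2
Bit 2: 1 × 2^2 = 4
Bit 3: 1 × 2^3 = 8
Bit 5: 1 × 2^5 = 32
Bit 6: 1 × 2^6 = 64
Bit 7: 1 × 2^7 = 128
Bit 10: 1 × 2^10 = 1024
Bit 14: 1 × 2^14 = 16384
Bit 15: 1 × 2^15 = 32768
Sum = 1 + 2 + 4 + 8 + 32 + 64 + 128 + 1024 + 16384 + 32768
= 50415


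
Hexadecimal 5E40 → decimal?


Positional values:
Position 0: 0 × 16^0 = 0 × 1 = 0
Position 1: 4 × 16^1 = 4 × 16 = 64
Position 2: E × 16^2 = 14 × 256 = 3584
Position 3: 5 × 16^3 = 5 × 4096 = 20480
Sum = 0 + 64 + 3584 + 20480
= 24128


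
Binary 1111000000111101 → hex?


Group into 4-bit nibbles: 1111000000111101
  1111 = F
  0000 = 0
  0011 = 3
  1101 = D
= 0xF03D


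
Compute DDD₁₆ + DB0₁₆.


Align and add column by column (LSB to MSB, each column mod 16 with carry):
  0DDD
+ 0DB0
  ----
  col 0: D(13) + 0(0) + 0 (carry in) = 13 → D(13), carry out 0
  col 1: D(13) + B(11) + 0 (carry in) = 24 → 8(8), carry out 1
  col 2: D(13) + D(13) + 1 (carry in) = 27 → B(11), carry out 1
  col 3: 0(0) + 0(0) + 1 (carry in) = 1 → 1(1), carry out 0
Reading digits MSB→LSB: 1B8D
Strip leading zeros: 1B8D
= 0x1B8D


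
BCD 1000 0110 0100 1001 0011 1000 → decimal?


Each 4-bit group → digit:
  1000 → 8
  0110 → 6
  0100 → 4
  1001 → 9
  0011 → 3
  1000 → 8
= 864938


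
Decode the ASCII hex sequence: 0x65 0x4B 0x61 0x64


Codes (hex): 0x65 0x4B 0x61 0x64
Per-code ASCII lookup:
  0x65 = 101  (range 97-122: lowercase, 101 - 97 = 4) → 'e'
  0x4B = 75  (range 65-90: uppercase, 75 - 65 = 10) → 'K'
  0x61 = 97  (range 97-122: lowercase, 97 - 97 = 0) → 'a'
  0x64 = 100  (range 97-122: lowercase, 100 - 97 = 3) → 'd'
= 'eKad'


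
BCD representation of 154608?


Each digit → 4-bit binary:
  1 → 0001
  5 → 0101
  4 → 0100
  6 → 0110
  0 → 0000
  8 → 1000
= 0001 0101 0100 0110 0000 1000


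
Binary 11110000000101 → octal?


Group into 3-bit groups: 011110000000101
  011 = 3
  110 = 6
  000 = 0
  000 = 0
  101 = 5
= 0o36005


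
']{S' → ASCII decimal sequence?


String: ']{S'  (3 characters)
Per-character ASCII lookup:
  ']': special character: ']' = 93
  '{': special character: '{' = 123
  'S': uppercase starts at 65: 'S' = 65 + 18 = 83
= 93 123 83


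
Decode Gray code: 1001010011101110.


Gray code: 1001010011101110
MSB stays the same: 1
Each subsequent bit = prev_binary XOR current_gray:
  B[1] = 1 XOR 0 = 1
  B[2] = 1 XOR 0 = 1
  B[3] = 1 XOR 1 = 0
  B[4] = 0 XOR 0 = 0
  B[5] = 0 XOR 1 = 1
  B[6] = 1 XOR 0 = 1
  B[7] = 1 XOR 0 = 1
  B[8] = 1 XOR 1 = 0
  B[9] = 0 XOR 1 = 1
  B[10] = 1 XOR 1 = 0
  B[11] = 0 XOR 0 = 0
  B[12] = 0 XOR 1 = 1
  B[13] = 1 XOR 1 = 0
  B[14] = 0 XOR 1 = 1
  B[15] = 1 XOR 0 = 1
= 1110011101001011 (59211 decimal)


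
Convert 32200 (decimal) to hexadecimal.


Divide by 16 repeatedly:
32200 ÷ 16 = 2012 remainder 8 (8)
2012 ÷ 16 = 125 remainder 12 (C)
125 ÷ 16 = 7 remainder 13 (D)
7 ÷ 16 = 0 remainder 7 (7)
Reading remainders bottom-up:
= 0x7DC8


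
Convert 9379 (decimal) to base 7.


Divide by 7 repeatedly:
9379 ÷ 7 = 1339 remainder 6
1339 ÷ 7 = 191 remainder 2
191 ÷ 7 = 27 remainder 2
27 ÷ 7 = 3 remainder 6
3 ÷ 7 = 0 remainder 3
Reading remainders bottom-up:
= 36226


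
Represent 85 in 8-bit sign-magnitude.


Sign bit: 0 (positive)
Magnitude: 85 = 1010101
= 01010101


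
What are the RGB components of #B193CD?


Hex: #B193CD
R = B1₁₆ = 177
G = 93₁₆ = 147
B = CD₁₆ = 205
= RGB(177, 147, 205)


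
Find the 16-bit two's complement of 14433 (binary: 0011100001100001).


Original: 0011100001100001
Step 1 - Invert all bits: 1100011110011110
Step 2 - Add 1: 1100011110011110 + 1
= 1100011110011111 (represents -14433)


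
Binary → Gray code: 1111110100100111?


Binary: 1111110100100111
Gray code: G = B XOR (B >> 1)
B >> 1 = 0111111010010011
1111110100100111 XOR 0111111010010011:
  1 XOR 0 = 1
  1 XOR 1 = 0
  1 XOR 1 = 0
  1 XOR 1 = 0
  1 XOR 1 = 0
  1 XOR 1 = 0
  0 XOR 1 = 1
  1 XOR 0 = 1
  0 XOR 1 = 1
  0 XOR 0 = 0
  1 XOR 0 = 1
  0 XOR 1 = 1
  0 XOR 0 = 0
  1 XOR 0 = 1
  1 XOR 1 = 0
  1 XOR 1 = 0
= 1000001110110100


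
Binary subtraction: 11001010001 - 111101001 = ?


Align and subtract column by column (LSB to MSB, borrowing when needed):
  11001010001
- 00111101001
  -----------
  col 0: (1 - 0 borrow-in) - 1 → 1 - 1 = 0, borrow out 0
  col 1: (0 - 0 borrow-in) - 0 → 0 - 0 = 0, borrow out 0
  col 2: (0 - 0 borrow-in) - 0 → 0 - 0 = 0, borrow out 0
  col 3: (0 - 0 borrow-in) - 1 → borrow from next column: (0+2) - 1 = 1, borrow out 1
  col 4: (1 - 1 borrow-in) - 0 → 0 - 0 = 0, borrow out 0
  col 5: (0 - 0 borrow-in) - 1 → borrow from next column: (0+2) - 1 = 1, borrow out 1
  col 6: (1 - 1 borrow-in) - 1 → borrow from next column: (0+2) - 1 = 1, borrow out 1
  col 7: (0 - 1 borrow-in) - 1 → borrow from next column: (-1+2) - 1 = 0, borrow out 1
  col 8: (0 - 1 borrow-in) - 1 → borrow from next column: (-1+2) - 1 = 0, borrow out 1
  col 9: (1 - 1 borrow-in) - 0 → 0 - 0 = 0, borrow out 0
  col 10: (1 - 0 borrow-in) - 0 → 1 - 0 = 1, borrow out 0
Reading bits MSB→LSB: 10001101000
Strip leading zeros: 10001101000
= 10001101000


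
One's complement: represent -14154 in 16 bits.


Original: 0011011101001010
Invert all bits:
  bit 0: 0 → 1
  bit 1: 0 → 1
  bit 2: 1 → 0
  bit 3: 1 → 0
  bit 4: 0 → 1
  bit 5: 1 → 0
  bit 6: 1 → 0
  bit 7: 1 → 0
  bit 8: 0 → 1
  bit 9: 1 → 0
  bit 10: 0 → 1
  bit 11: 0 → 1
  bit 12: 1 → 0
  bit 13: 0 → 1
  bit 14: 1 → 0
  bit 15: 0 → 1
= 1100100010110101


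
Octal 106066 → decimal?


Positional values:
Position 0: 6 × 8^0 = 6
Position 1: 6 × 8^1 = 48
Position 2: 0 × 8^2 = 0
Position 3: 6 × 8^3 = 3072
Position 4: 0 × 8^4 = 0
Position 5: 1 × 8^5 = 32768
Sum = 6 + 48 + 0 + 3072 + 0 + 32768
= 35894


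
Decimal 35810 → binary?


Divide by 2 repeatedly:
35810 ÷ 2 = 17905 remainder 0
17905 ÷ 2 = 8952 remainder 1
8952 ÷ 2 = 4476 remainder 0
4476 ÷ 2 = 2238 remainder 0
2238 ÷ 2 = 1119 remainder 0
1119 ÷ 2 = 559 remainder 1
559 ÷ 2 = 279 remainder 1
279 ÷ 2 = 139 remainder 1
139 ÷ 2 = 69 remainder 1
69 ÷ 2 = 34 remainder 1
34 ÷ 2 = 17 remainder 0
17 ÷ 2 = 8 remainder 1
8 ÷ 2 = 4 remainder 0
4 ÷ 2 = 2 remainder 0
2 ÷ 2 = 1 remainder 0
1 ÷ 2 = 0 remainder 1
Reading remainders bottom-up:
= 1000101111100010


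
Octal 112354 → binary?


Each octal digit → 3 binary bits:
  1 = 001
  1 = 001
  2 = 010
  3 = 011
  5 = 101
  4 = 100
Concatenate: 001 001 010 011 101 100
= 001001010011101100


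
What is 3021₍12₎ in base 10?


Positional values (base 12):
  1 × 12^0 = 1 × 1 = 1
  2 × 12^1 = 2 × 12 = 24
  0 × 12^2 = 0 × 144 = 0
  3 × 12^3 = 3 × 1728 = 5184
Sum = 1 + 24 + 0 + 5184
= 5209


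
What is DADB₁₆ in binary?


Each hex digit → 4 binary bits:
  D = 1101
  A = 1010
  D = 1101
  B = 1011
Concatenate: 1101 1010 1101 1011
= 1101101011011011


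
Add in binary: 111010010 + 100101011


Align and add column by column (LSB to MSB, carry propagating):
  0111010010
+ 0100101011
  ----------
  col 0: 0 + 1 + 0 (carry in) = 1 → bit 1, carry out 0
  col 1: 1 + 1 + 0 (carry in) = 2 → bit 0, carry out 1
  col 2: 0 + 0 + 1 (carry in) = 1 → bit 1, carry out 0
  col 3: 0 + 1 + 0 (carry in) = 1 → bit 1, carry out 0
  col 4: 1 + 0 + 0 (carry in) = 1 → bit 1, carry out 0
  col 5: 0 + 1 + 0 (carry in) = 1 → bit 1, carry out 0
  col 6: 1 + 0 + 0 (carry in) = 1 → bit 1, carry out 0
  col 7: 1 + 0 + 0 (carry in) = 1 → bit 1, carry out 0
  col 8: 1 + 1 + 0 (carry in) = 2 → bit 0, carry out 1
  col 9: 0 + 0 + 1 (carry in) = 1 → bit 1, carry out 0
Reading bits MSB→LSB: 1011111101
Strip leading zeros: 1011111101
= 1011111101


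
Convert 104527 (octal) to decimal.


Positional values:
Position 0: 7 × 8^0 = 7
Position 1: 2 × 8^1 = 16
Position 2: 5 × 8^2 = 320
Position 3: 4 × 8^3 = 2048
Position 4: 0 × 8^4 = 0
Position 5: 1 × 8^5 = 32768
Sum = 7 + 16 + 320 + 2048 + 0 + 32768
= 35159


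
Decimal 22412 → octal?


Divide by 8 repeatedly:
22412 ÷ 8 = 2801 remainder 4
2801 ÷ 8 = 350 remainder 1
350 ÷ 8 = 43 remainder 6
43 ÷ 8 = 5 remainder 3
5 ÷ 8 = 0 remainder 5
Reading remainders bottom-up:
= 0o53614


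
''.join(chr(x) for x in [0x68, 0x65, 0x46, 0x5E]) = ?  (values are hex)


Codes (hex): 0x68 0x65 0x46 0x5E
Per-code ASCII lookup:
  0x68 = 104  (range 97-122: lowercase, 104 - 97 = 7) → 'h'
  0x65 = 101  (range 97-122: lowercase, 101 - 97 = 4) → 'e'
  0x46 = 70  (range 65-90: uppercase, 70 - 65 = 5) → 'F'
  0x5E = 94  (special character) → '^'
= 'heF^'


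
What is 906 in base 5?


Divide by 5 repeatedly:
906 ÷ 5 = 181 remainder 1
181 ÷ 5 = 36 remainder 1
36 ÷ 5 = 7 remainder 1
7 ÷ 5 = 1 remainder 2
1 ÷ 5 = 0 remainder 1
Reading remainders bottom-up:
= 12111


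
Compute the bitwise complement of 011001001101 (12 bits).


Original: 011001001101
Invert all bits:
  bit 0: 0 → 1
  bit 1: 1 → 0
  bit 2: 1 → 0
  bit 3: 0 → 1
  bit 4: 0 → 1
  bit 5: 1 → 0
  bit 6: 0 → 1
  bit 7: 0 → 1
  bit 8: 1 → 0
  bit 9: 1 → 0
  bit 10: 0 → 1
  bit 11: 1 → 0
= 100110110010


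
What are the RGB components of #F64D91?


Hex: #F64D91
R = F6₁₆ = 246
G = 4D₁₆ = 77
B = 91₁₆ = 145
= RGB(246, 77, 145)


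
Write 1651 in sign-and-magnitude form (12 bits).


Sign bit: 0 (positive)
Magnitude: 1651 = 11001110011
= 011001110011


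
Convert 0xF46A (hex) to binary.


Each hex digit → 4 binary bits:
  F = 1111
  4 = 0100
  6 = 0110
  A = 1010
Concatenate: 1111 0100 0110 1010
= 1111010001101010


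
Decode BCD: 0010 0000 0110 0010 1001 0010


Each 4-bit group → digit:
  0010 → 2
  0000 → 0
  0110 → 6
  0010 → 2
  1001 → 9
  0010 → 2
= 206292


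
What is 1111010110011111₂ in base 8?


Group into 3-bit groups: 001111010110011111
  001 = 1
  111 = 7
  010 = 2
  110 = 6
  011 = 3
  111 = 7
= 0o172637


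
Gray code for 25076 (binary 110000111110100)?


Binary: 110000111110100
Gray code: G = B XOR (B >> 1)
B >> 1 = 011000011111010
110000111110100 XOR 011000011111010:
  1 XOR 0 = 1
  1 XOR 1 = 0
  0 XOR 1 = 1
  0 XOR 0 = 0
  0 XOR 0 = 0
  0 XOR 0 = 0
  1 XOR 0 = 1
  1 XOR 1 = 0
  1 XOR 1 = 0
  1 XOR 1 = 0
  1 XOR 1 = 0
  0 XOR 1 = 1
  1 XOR 0 = 1
  0 XOR 1 = 1
  0 XOR 0 = 0
= 101000100001110


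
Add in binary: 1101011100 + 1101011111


Align and add column by column (LSB to MSB, carry propagating):
  01101011100
+ 01101011111
  -----------
  col 0: 0 + 1 + 0 (carry in) = 1 → bit 1, carry out 0
  col 1: 0 + 1 + 0 (carry in) = 1 → bit 1, carry out 0
  col 2: 1 + 1 + 0 (carry in) = 2 → bit 0, carry out 1
  col 3: 1 + 1 + 1 (carry in) = 3 → bit 1, carry out 1
  col 4: 1 + 1 + 1 (carry in) = 3 → bit 1, carry out 1
  col 5: 0 + 0 + 1 (carry in) = 1 → bit 1, carry out 0
  col 6: 1 + 1 + 0 (carry in) = 2 → bit 0, carry out 1
  col 7: 0 + 0 + 1 (carry in) = 1 → bit 1, carry out 0
  col 8: 1 + 1 + 0 (carry in) = 2 → bit 0, carry out 1
  col 9: 1 + 1 + 1 (carry in) = 3 → bit 1, carry out 1
  col 10: 0 + 0 + 1 (carry in) = 1 → bit 1, carry out 0
Reading bits MSB→LSB: 11010111011
Strip leading zeros: 11010111011
= 11010111011


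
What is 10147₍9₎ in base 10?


Positional values (base 9):
  7 × 9^0 = 7 × 1 = 7
  4 × 9^1 = 4 × 9 = 36
  1 × 9^2 = 1 × 81 = 81
  0 × 9^3 = 0 × 729 = 0
  1 × 9^4 = 1 × 6561 = 6561
Sum = 7 + 36 + 81 + 0 + 6561
= 6685


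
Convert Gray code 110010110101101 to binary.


Gray code: 110010110101101
MSB stays the same: 1
Each subsequent bit = prev_binary XOR current_gray:
  B[1] = 1 XOR 1 = 0
  B[2] = 0 XOR 0 = 0
  B[3] = 0 XOR 0 = 0
  B[4] = 0 XOR 1 = 1
  B[5] = 1 XOR 0 = 1
  B[6] = 1 XOR 1 = 0
  B[7] = 0 XOR 1 = 1
  B[8] = 1 XOR 0 = 1
  B[9] = 1 XOR 1 = 0
  B[10] = 0 XOR 0 = 0
  B[11] = 0 XOR 1 = 1
  B[12] = 1 XOR 1 = 0
  B[13] = 0 XOR 0 = 0
  B[14] = 0 XOR 1 = 1
= 100011011001001 (18121 decimal)


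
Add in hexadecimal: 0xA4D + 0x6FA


Align and add column by column (LSB to MSB, each column mod 16 with carry):
  0A4D
+ 06FA
  ----
  col 0: D(13) + A(10) + 0 (carry in) = 23 → 7(7), carry out 1
  col 1: 4(4) + F(15) + 1 (carry in) = 20 → 4(4), carry out 1
  col 2: A(10) + 6(6) + 1 (carry in) = 17 → 1(1), carry out 1
  col 3: 0(0) + 0(0) + 1 (carry in) = 1 → 1(1), carry out 0
Reading digits MSB→LSB: 1147
Strip leading zeros: 1147
= 0x1147


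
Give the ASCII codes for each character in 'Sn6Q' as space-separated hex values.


String: 'Sn6Q'  (4 characters)
Per-character ASCII lookup:
  'S': uppercase starts at 65: 'S' = 65 + 18 = 83 → 0x53
  'n': lowercase starts at 97: 'n' = 97 + 13 = 110 → 0x6E
  '6': digits start at 48: '6' = 48 + 6 = 54 → 0x36
  'Q': uppercase starts at 65: 'Q' = 65 + 16 = 81 → 0x51
= 0x53 0x6E 0x36 0x51


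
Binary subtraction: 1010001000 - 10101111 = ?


Align and subtract column by column (LSB to MSB, borrowing when needed):
  1010001000
- 0010101111
  ----------
  col 0: (0 - 0 borrow-in) - 1 → borrow from next column: (0+2) - 1 = 1, borrow out 1
  col 1: (0 - 1 borrow-in) - 1 → borrow from next column: (-1+2) - 1 = 0, borrow out 1
  col 2: (0 - 1 borrow-in) - 1 → borrow from next column: (-1+2) - 1 = 0, borrow out 1
  col 3: (1 - 1 borrow-in) - 1 → borrow from next column: (0+2) - 1 = 1, borrow out 1
  col 4: (0 - 1 borrow-in) - 0 → borrow from next column: (-1+2) - 0 = 1, borrow out 1
  col 5: (0 - 1 borrow-in) - 1 → borrow from next column: (-1+2) - 1 = 0, borrow out 1
  col 6: (0 - 1 borrow-in) - 0 → borrow from next column: (-1+2) - 0 = 1, borrow out 1
  col 7: (1 - 1 borrow-in) - 1 → borrow from next column: (0+2) - 1 = 1, borrow out 1
  col 8: (0 - 1 borrow-in) - 0 → borrow from next column: (-1+2) - 0 = 1, borrow out 1
  col 9: (1 - 1 borrow-in) - 0 → 0 - 0 = 0, borrow out 0
Reading bits MSB→LSB: 0111011001
Strip leading zeros: 111011001
= 111011001


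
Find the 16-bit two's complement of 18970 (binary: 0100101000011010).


Original: 0100101000011010
Step 1 - Invert all bits: 1011010111100101
Step 2 - Add 1: 1011010111100101 + 1
= 1011010111100110 (represents -18970)


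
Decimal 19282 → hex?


Divide by 16 repeatedly:
19282 ÷ 16 = 1205 remainder 2 (2)
1205 ÷ 16 = 75 remainder 5 (5)
75 ÷ 16 = 4 remainder 11 (B)
4 ÷ 16 = 0 remainder 4 (4)
Reading remainders bottom-up:
= 0x4B52


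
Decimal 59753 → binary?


Divide by 2 repeatedly:
59753 ÷ 2 = 29876 remainder 1
29876 ÷ 2 = 14938 remainder 0
14938 ÷ 2 = 7469 remainder 0
7469 ÷ 2 = 3734 remainder 1
3734 ÷ 2 = 1867 remainder 0
1867 ÷ 2 = 933 remainder 1
933 ÷ 2 = 466 remainder 1
466 ÷ 2 = 233 remainder 0
233 ÷ 2 = 116 remainder 1
116 ÷ 2 = 58 remainder 0
58 ÷ 2 = 29 remainder 0
29 ÷ 2 = 14 remainder 1
14 ÷ 2 = 7 remainder 0
7 ÷ 2 = 3 remainder 1
3 ÷ 2 = 1 remainder 1
1 ÷ 2 = 0 remainder 1
Reading remainders bottom-up:
= 1110100101101001


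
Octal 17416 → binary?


Each octal digit → 3 binary bits:
  1 = 001
  7 = 111
  4 = 100
  1 = 001
  6 = 110
Concatenate: 001 111 100 001 110
= 001111100001110


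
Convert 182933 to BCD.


Each digit → 4-bit binary:
  1 → 0001
  8 → 1000
  2 → 0010
  9 → 1001
  3 → 0011
  3 → 0011
= 0001 1000 0010 1001 0011 0011


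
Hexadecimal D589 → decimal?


Positional values:
Position 0: 9 × 16^0 = 9 × 1 = 9
Position 1: 8 × 16^1 = 8 × 16 = 128
Position 2: 5 × 16^2 = 5 × 256 = 1280
Position 3: D × 16^3 = 13 × 4096 = 53248
Sum = 9 + 128 + 1280 + 53248
= 54665


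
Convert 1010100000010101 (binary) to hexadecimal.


Group into 4-bit nibbles: 1010100000010101
  1010 = A
  1000 = 8
  0001 = 1
  0101 = 5
= 0xA815


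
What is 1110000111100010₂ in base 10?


Positional values:
Bit 1: 1 × 2^1 = 2
Bit 5: 1 × 2^5 = 32
Bit 6: 1 × 2^6 = 64
Bit 7: 1 × 2^7 = 128
Bit 8: 1 × 2^8 = 256
Bit 13: 1 × 2^13 = 8192
Bit 14: 1 × 2^14 = 16384
Bit 15: 1 × 2^15 = 32768
Sum = 2 + 32 + 64 + 128 + 256 + 8192 + 16384 + 32768
= 57826


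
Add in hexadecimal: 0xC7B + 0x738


Align and add column by column (LSB to MSB, each column mod 16 with carry):
  0C7B
+ 0738
  ----
  col 0: B(11) + 8(8) + 0 (carry in) = 19 → 3(3), carry out 1
  col 1: 7(7) + 3(3) + 1 (carry in) = 11 → B(11), carry out 0
  col 2: C(12) + 7(7) + 0 (carry in) = 19 → 3(3), carry out 1
  col 3: 0(0) + 0(0) + 1 (carry in) = 1 → 1(1), carry out 0
Reading digits MSB→LSB: 13B3
Strip leading zeros: 13B3
= 0x13B3


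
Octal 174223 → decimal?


Positional values:
Position 0: 3 × 8^0 = 3
Position 1: 2 × 8^1 = 16
Position 2: 2 × 8^2 = 128
Position 3: 4 × 8^3 = 2048
Position 4: 7 × 8^4 = 28672
Position 5: 1 × 8^5 = 32768
Sum = 3 + 16 + 128 + 2048 + 28672 + 32768
= 63635


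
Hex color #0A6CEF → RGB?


Hex: #0A6CEF
R = 0A₁₆ = 10
G = 6C₁₆ = 108
B = EF₁₆ = 239
= RGB(10, 108, 239)


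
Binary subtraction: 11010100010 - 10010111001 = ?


Align and subtract column by column (LSB to MSB, borrowing when needed):
  11010100010
- 10010111001
  -----------
  col 0: (0 - 0 borrow-in) - 1 → borrow from next column: (0+2) - 1 = 1, borrow out 1
  col 1: (1 - 1 borrow-in) - 0 → 0 - 0 = 0, borrow out 0
  col 2: (0 - 0 borrow-in) - 0 → 0 - 0 = 0, borrow out 0
  col 3: (0 - 0 borrow-in) - 1 → borrow from next column: (0+2) - 1 = 1, borrow out 1
  col 4: (0 - 1 borrow-in) - 1 → borrow from next column: (-1+2) - 1 = 0, borrow out 1
  col 5: (1 - 1 borrow-in) - 1 → borrow from next column: (0+2) - 1 = 1, borrow out 1
  col 6: (0 - 1 borrow-in) - 0 → borrow from next column: (-1+2) - 0 = 1, borrow out 1
  col 7: (1 - 1 borrow-in) - 1 → borrow from next column: (0+2) - 1 = 1, borrow out 1
  col 8: (0 - 1 borrow-in) - 0 → borrow from next column: (-1+2) - 0 = 1, borrow out 1
  col 9: (1 - 1 borrow-in) - 0 → 0 - 0 = 0, borrow out 0
  col 10: (1 - 0 borrow-in) - 1 → 1 - 1 = 0, borrow out 0
Reading bits MSB→LSB: 00111101001
Strip leading zeros: 111101001
= 111101001


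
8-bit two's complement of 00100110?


Original: 00100110
Step 1 - Invert all bits: 11011001
Step 2 - Add 1: 11011001 + 1
= 11011010 (represents -38)


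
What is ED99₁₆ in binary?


Each hex digit → 4 binary bits:
  E = 1110
  D = 1101
  9 = 1001
  9 = 1001
Concatenate: 1110 1101 1001 1001
= 1110110110011001


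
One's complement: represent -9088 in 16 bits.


Original: 0010001110000000
Invert all bits:
  bit 0: 0 → 1
  bit 1: 0 → 1
  bit 2: 1 → 0
  bit 3: 0 → 1
  bit 4: 0 → 1
  bit 5: 0 → 1
  bit 6: 1 → 0
  bit 7: 1 → 0
  bit 8: 1 → 0
  bit 9: 0 → 1
  bit 10: 0 → 1
  bit 11: 0 → 1
  bit 12: 0 → 1
  bit 13: 0 → 1
  bit 14: 0 → 1
  bit 15: 0 → 1
= 1101110001111111


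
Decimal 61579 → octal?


Divide by 8 repeatedly:
61579 ÷ 8 = 7697 remainder 3
7697 ÷ 8 = 962 remainder 1
962 ÷ 8 = 120 remainder 2
120 ÷ 8 = 15 remainder 0
15 ÷ 8 = 1 remainder 7
1 ÷ 8 = 0 remainder 1
Reading remainders bottom-up:
= 0o170213


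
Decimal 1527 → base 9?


Divide by 9 repeatedly:
1527 ÷ 9 = 169 remainder 6
169 ÷ 9 = 18 remainder 7
18 ÷ 9 = 2 remainder 0
2 ÷ 9 = 0 remainder 2
Reading remainders bottom-up:
= 2076


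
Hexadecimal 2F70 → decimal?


Positional values:
Position 0: 0 × 16^0 = 0 × 1 = 0
Position 1: 7 × 16^1 = 7 × 16 = 112
Position 2: F × 16^2 = 15 × 256 = 3840
Position 3: 2 × 16^3 = 2 × 4096 = 8192
Sum = 0 + 112 + 3840 + 8192
= 12144


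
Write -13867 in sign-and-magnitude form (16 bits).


Sign bit: 1 (negative)
Magnitude: 13867 = 011011000101011
= 1011011000101011


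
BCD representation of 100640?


Each digit → 4-bit binary:
  1 → 0001
  0 → 0000
  0 → 0000
  6 → 0110
  4 → 0100
  0 → 0000
= 0001 0000 0000 0110 0100 0000


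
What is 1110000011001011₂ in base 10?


Positional values:
Bit 0: 1 × 2^0 = 1
Bit 1: 1 × 2^1 = 2
Bit 3: 1 × 2^3 = 8
Bit 6: 1 × 2^6 = 64
Bit 7: 1 × 2^7 = 128
Bit 13: 1 × 2^13 = 8192
Bit 14: 1 × 2^14 = 16384
Bit 15: 1 × 2^15 = 32768
Sum = 1 + 2 + 8 + 64 + 128 + 8192 + 16384 + 32768
= 57547


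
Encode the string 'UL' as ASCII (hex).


String: 'UL'  (2 characters)
Per-character ASCII lookup:
  'U': uppercase starts at 65: 'U' = 65 + 20 = 85 → 0x55
  'L': uppercase starts at 65: 'L' = 65 + 11 = 76 → 0x4C
= 0x55 0x4C


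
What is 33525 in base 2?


Divide by 2 repeatedly:
33525 ÷ 2 = 16762 remainder 1
16762 ÷ 2 = 8381 remainder 0
8381 ÷ 2 = 4190 remainder 1
4190 ÷ 2 = 2095 remainder 0
2095 ÷ 2 = 1047 remainder 1
1047 ÷ 2 = 523 remainder 1
523 ÷ 2 = 261 remainder 1
261 ÷ 2 = 130 remainder 1
130 ÷ 2 = 65 remainder 0
65 ÷ 2 = 32 remainder 1
32 ÷ 2 = 16 remainder 0
16 ÷ 2 = 8 remainder 0
8 ÷ 2 = 4 remainder 0
4 ÷ 2 = 2 remainder 0
2 ÷ 2 = 1 remainder 0
1 ÷ 2 = 0 remainder 1
Reading remainders bottom-up:
= 1000001011110101


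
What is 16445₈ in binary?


Each octal digit → 3 binary bits:
  1 = 001
  6 = 110
  4 = 100
  4 = 100
  5 = 101
Concatenate: 001 110 100 100 101
= 001110100100101


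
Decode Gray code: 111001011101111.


Gray code: 111001011101111
MSB stays the same: 1
Each subsequent bit = prev_binary XOR current_gray:
  B[1] = 1 XOR 1 = 0
  B[2] = 0 XOR 1 = 1
  B[3] = 1 XOR 0 = 1
  B[4] = 1 XOR 0 = 1
  B[5] = 1 XOR 1 = 0
  B[6] = 0 XOR 0 = 0
  B[7] = 0 XOR 1 = 1
  B[8] = 1 XOR 1 = 0
  B[9] = 0 XOR 1 = 1
  B[10] = 1 XOR 0 = 1
  B[11] = 1 XOR 1 = 0
  B[12] = 0 XOR 1 = 1
  B[13] = 1 XOR 1 = 0
  B[14] = 0 XOR 1 = 1
= 101110010110101 (23733 decimal)


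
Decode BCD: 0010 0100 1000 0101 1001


Each 4-bit group → digit:
  0010 → 2
  0100 → 4
  1000 → 8
  0101 → 5
  1001 → 9
= 24859


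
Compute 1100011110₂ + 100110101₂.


Align and add column by column (LSB to MSB, carry propagating):
  01100011110
+ 00100110101
  -----------
  col 0: 0 + 1 + 0 (carry in) = 1 → bit 1, carry out 0
  col 1: 1 + 0 + 0 (carry in) = 1 → bit 1, carry out 0
  col 2: 1 + 1 + 0 (carry in) = 2 → bit 0, carry out 1
  col 3: 1 + 0 + 1 (carry in) = 2 → bit 0, carry out 1
  col 4: 1 + 1 + 1 (carry in) = 3 → bit 1, carry out 1
  col 5: 0 + 1 + 1 (carry in) = 2 → bit 0, carry out 1
  col 6: 0 + 0 + 1 (carry in) = 1 → bit 1, carry out 0
  col 7: 0 + 0 + 0 (carry in) = 0 → bit 0, carry out 0
  col 8: 1 + 1 + 0 (carry in) = 2 → bit 0, carry out 1
  col 9: 1 + 0 + 1 (carry in) = 2 → bit 0, carry out 1
  col 10: 0 + 0 + 1 (carry in) = 1 → bit 1, carry out 0
Reading bits MSB→LSB: 10001010011
Strip leading zeros: 10001010011
= 10001010011


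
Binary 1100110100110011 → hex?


Group into 4-bit nibbles: 1100110100110011
  1100 = C
  1101 = D
  0011 = 3
  0011 = 3
= 0xCD33


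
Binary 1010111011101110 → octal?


Group into 3-bit groups: 001010111011101110
  001 = 1
  010 = 2
  111 = 7
  011 = 3
  101 = 5
  110 = 6
= 0o127356


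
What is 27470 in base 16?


Divide by 16 repeatedly:
27470 ÷ 16 = 1716 remainder 14 (E)
1716 ÷ 16 = 107 remainder 4 (4)
107 ÷ 16 = 6 remainder 11 (B)
6 ÷ 16 = 0 remainder 6 (6)
Reading remainders bottom-up:
= 0x6B4E


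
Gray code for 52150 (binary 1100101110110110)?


Binary: 1100101110110110
Gray code: G = B XOR (B >> 1)
B >> 1 = 0110010111011011
1100101110110110 XOR 0110010111011011:
  1 XOR 0 = 1
  1 XOR 1 = 0
  0 XOR 1 = 1
  0 XOR 0 = 0
  1 XOR 0 = 1
  0 XOR 1 = 1
  1 XOR 0 = 1
  1 XOR 1 = 0
  1 XOR 1 = 0
  0 XOR 1 = 1
  1 XOR 0 = 1
  1 XOR 1 = 0
  0 XOR 1 = 1
  1 XOR 0 = 1
  1 XOR 1 = 0
  0 XOR 1 = 1
= 1010111001101101


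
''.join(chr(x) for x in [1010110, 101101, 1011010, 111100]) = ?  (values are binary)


Codes (binary): 1010110 101101 1011010 111100
Per-code ASCII lookup:
  1010110 = 86  (range 65-90: uppercase, 86 - 65 = 21) → 'V'
  101101 = 45  (special character) → '-'
  1011010 = 90  (range 65-90: uppercase, 90 - 65 = 25) → 'Z'
  111100 = 60  (special character) → '<'
= 'V-Z<'


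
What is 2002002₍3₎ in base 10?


Positional values (base 3):
  2 × 3^0 = 2 × 1 = 2
  0 × 3^1 = 0 × 3 = 0
  0 × 3^2 = 0 × 9 = 0
  2 × 3^3 = 2 × 27 = 54
  0 × 3^4 = 0 × 81 = 0
  0 × 3^5 = 0 × 243 = 0
  2 × 3^6 = 2 × 729 = 1458
Sum = 2 + 0 + 0 + 54 + 0 + 0 + 1458
= 1514


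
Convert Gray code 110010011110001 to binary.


Gray code: 110010011110001
MSB stays the same: 1
Each subsequent bit = prev_binary XOR current_gray:
  B[1] = 1 XOR 1 = 0
  B[2] = 0 XOR 0 = 0
  B[3] = 0 XOR 0 = 0
  B[4] = 0 XOR 1 = 1
  B[5] = 1 XOR 0 = 1
  B[6] = 1 XOR 0 = 1
  B[7] = 1 XOR 1 = 0
  B[8] = 0 XOR 1 = 1
  B[9] = 1 XOR 1 = 0
  B[10] = 0 XOR 1 = 1
  B[11] = 1 XOR 0 = 1
  B[12] = 1 XOR 0 = 1
  B[13] = 1 XOR 0 = 1
  B[14] = 1 XOR 1 = 0
= 100011101011110 (18270 decimal)


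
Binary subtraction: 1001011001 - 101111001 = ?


Align and subtract column by column (LSB to MSB, borrowing when needed):
  1001011001
- 0101111001
  ----------
  col 0: (1 - 0 borrow-in) - 1 → 1 - 1 = 0, borrow out 0
  col 1: (0 - 0 borrow-in) - 0 → 0 - 0 = 0, borrow out 0
  col 2: (0 - 0 borrow-in) - 0 → 0 - 0 = 0, borrow out 0
  col 3: (1 - 0 borrow-in) - 1 → 1 - 1 = 0, borrow out 0
  col 4: (1 - 0 borrow-in) - 1 → 1 - 1 = 0, borrow out 0
  col 5: (0 - 0 borrow-in) - 1 → borrow from next column: (0+2) - 1 = 1, borrow out 1
  col 6: (1 - 1 borrow-in) - 1 → borrow from next column: (0+2) - 1 = 1, borrow out 1
  col 7: (0 - 1 borrow-in) - 0 → borrow from next column: (-1+2) - 0 = 1, borrow out 1
  col 8: (0 - 1 borrow-in) - 1 → borrow from next column: (-1+2) - 1 = 0, borrow out 1
  col 9: (1 - 1 borrow-in) - 0 → 0 - 0 = 0, borrow out 0
Reading bits MSB→LSB: 0011100000
Strip leading zeros: 11100000
= 11100000


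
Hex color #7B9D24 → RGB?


Hex: #7B9D24
R = 7B₁₆ = 123
G = 9D₁₆ = 157
B = 24₁₆ = 36
= RGB(123, 157, 36)


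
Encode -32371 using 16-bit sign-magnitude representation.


Sign bit: 1 (negative)
Magnitude: 32371 = 111111001110011
= 1111111001110011


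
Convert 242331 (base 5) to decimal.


Positional values (base 5):
  1 × 5^0 = 1 × 1 = 1
  3 × 5^1 = 3 × 5 = 15
  3 × 5^2 = 3 × 25 = 75
  2 × 5^3 = 2 × 125 = 250
  4 × 5^4 = 4 × 625 = 2500
  2 × 5^5 = 2 × 3125 = 6250
Sum = 1 + 15 + 75 + 250 + 2500 + 6250
= 9091
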